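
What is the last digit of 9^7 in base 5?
Using Fermat: 9^{4} ≡ 1 mod 5. 7 ≡ 3 mod 4. So 9^{7} ≡ 9^{3} ≡ 4 mod 5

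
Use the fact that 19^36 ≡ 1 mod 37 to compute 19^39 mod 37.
By Fermat: 19^{36} ≡ 1 mod 37. So 19^{39} = 19^{36} · 19^{3} ≡ 19^{3} ≡ 14 mod 37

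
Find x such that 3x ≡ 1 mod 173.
Since 173 is prime, by Fermat 3^(-1) ≡ 3^{171} ≡ 58 mod 173. Verify: 3 × 58 = 174 ≡ 1 mod 173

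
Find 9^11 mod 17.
By repeated squaring mod 17: 9^{1}≡9, 9^{2}≡13, 9^{4}≡16, 9^{8}≡1. Then 9^{11} = 9^{8+2+1} ≡ 1 × 13 × 9 ≡ 15 mod 17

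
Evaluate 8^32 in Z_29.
Using Fermat: 8^{28} ≡ 1 (mod 29). 32 ≡ 4 (mod 28). So 8^{32} ≡ 8^{4} ≡ 7 (mod 29)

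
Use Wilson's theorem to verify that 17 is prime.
(16)! mod 17 = 16. Since this equals -1 mod 17, Wilson confirms 17 is prime.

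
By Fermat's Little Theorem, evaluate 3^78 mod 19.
By Fermat: 3^{18} ≡ 1 (mod 19). 78 = 4×18 + 6. So 3^{78} ≡ 3^{6} ≡ 7 (mod 19)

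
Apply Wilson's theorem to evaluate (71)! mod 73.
(72)! = (71)! × (72) ≡ -1 mod 73. So (71)! ≡ -1 × (72)^(-1) ≡ (-1)×(-1) = 1 mod 73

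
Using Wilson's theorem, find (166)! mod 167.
By Wilson's theorem, (166)! ≡ -1 ≡ 166 (mod 167)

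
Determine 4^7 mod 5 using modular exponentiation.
Using Fermat: 4^{4} ≡ 1 mod 5. 7 ≡ 3 mod 4. So 4^{7} ≡ 4^{3} ≡ 4 mod 5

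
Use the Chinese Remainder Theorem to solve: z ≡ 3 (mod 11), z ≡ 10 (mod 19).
M = 11 × 19 = 209. M₁ = 19, y₁ ≡ 7 (mod 11). M₂ = 11, y₂ ≡ 7 (mod 19). z = 3×19×7 + 10×11×7 ≡ 124 (mod 209)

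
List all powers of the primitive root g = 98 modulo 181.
98^1, 98^2, ..., 98^{180} mod 181: [98, 11, 173, 121, 93, 64, 118, 161, 31, 142, 160, 114, 131, 168, 174, 38, 104, 56, 58, 73, 95, 79, 140, 145, 92, 147, 107, 169, 91, 49, 96, 177, 151, 137, 32, 59, 171, 106, 71, 80, 57, 156, 84, 87, 19, 52, 28, 29, 127, 138, 130, 70, 163, 46, 164, 144, 175, 136, 115, 48, 179, 166, 159, 16, 120, 176, 53, 126, 40, 119, 78, 42, 134, 100, 26, 14, 105, 154, 69, 65, 35, 172, 23, 82, 72, 178, 68, 148, 24, 180, 83, 170, 8, 60, 88, 117, 63, 20, 150, 39, 21, 67, 50, 13, 7, 143, 77, 125, 123, 108, 86, 102, 41, 36, 89, 34, 74, 12, 90, 132, 85, 4, 30, 44, 149, 122, 10, 75, 110, 101, 124, 25, 97, 94, 162, 129, 153, 152, 54, 43, 51, 111, 18, 135, 17, 37, 6, 45, 66, 133, 2, 15, 22, 165, 61, 5, 128, 55, 141, 62, 103, 139, 47, 81, 155, 167, 76, 27, 112, 116, 146, 9, 158, 99, 109, 3, 113, 33, 157, 1]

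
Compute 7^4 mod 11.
7^{4} = 2401 ≡ 3 (mod 11)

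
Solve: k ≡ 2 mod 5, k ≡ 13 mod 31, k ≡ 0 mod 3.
M = 5 × 31 × 3 = 465. M₁ = 93, y₁ ≡ 2 mod 5. M₂ = 15, y₂ ≡ 29 mod 31. M₃ = 155, y₃ ≡ 2 mod 3. k = 2×93×2 + 13×15×29 + 0×155×2 ≡ 447 mod 465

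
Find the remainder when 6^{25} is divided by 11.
By Fermat: 6^{10} ≡ 1 (mod 11). 25 = 2×10 + 5. So 6^{25} ≡ 6^{5} ≡ 10 (mod 11)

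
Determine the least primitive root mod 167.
g = 5. Powers: [5, 25, 125, 124, 119, 94, ...] generates all 166 non-zero residues.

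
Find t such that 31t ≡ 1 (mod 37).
Since 37 is prime, by Fermat 31^(-1) ≡ 31^{35} ≡ 6 (mod 37). Verify: 31 × 6 = 186 ≡ 1 (mod 37)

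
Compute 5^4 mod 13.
5^{4} = 625 ≡ 1 (mod 13)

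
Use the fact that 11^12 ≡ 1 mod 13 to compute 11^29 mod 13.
By Fermat: 11^{12} ≡ 1 mod 13. 29 = 2×12 + 5. So 11^{29} ≡ 11^{5} ≡ 7 mod 13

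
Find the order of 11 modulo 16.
Powers of 11 mod 16: 11^1≡11, 11^2≡9, 11^3≡3, 11^4≡1. Order = 4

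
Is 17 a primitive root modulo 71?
17^{10} ≡ 1 (mod 71) and 10 < 70, so ord_71(17) = 10 ≠ 70 and 17 is not a primitive root.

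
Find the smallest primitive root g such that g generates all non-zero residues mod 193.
g = 5. Powers: [5, 25, 125, 46, 37, 185, 153, 186, 158, ...] generates all 192 non-zero residues.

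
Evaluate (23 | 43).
(23/43) = 23^{21} mod 43 = 1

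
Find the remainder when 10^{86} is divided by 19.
By Fermat: 10^{18} ≡ 1 mod 19. 86 = 4×18 + 14. So 10^{86} ≡ 10^{14} ≡ 16 mod 19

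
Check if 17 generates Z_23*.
ord_23(17) divides 22. For each prime q|22: 17^{11}≡22, 17^{2}≡13, none ≡ 1. So 17 has order 22 and is a primitive root mod 23.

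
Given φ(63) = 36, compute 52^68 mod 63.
By Euler: 52^{36} ≡ 1 mod 63 since gcd(52, 63) = 1. 68 = 1×36 + 32. So 52^{68} ≡ 52^{32} ≡ 58 mod 63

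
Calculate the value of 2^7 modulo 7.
Using Fermat: 2^{6} ≡ 1 mod 7. 7 ≡ 1 mod 6. So 2^{7} ≡ 2^{1} ≡ 2 mod 7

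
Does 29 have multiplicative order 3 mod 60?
Powers of 29 mod 60: 29^1≡29, 29^2≡1. Already 29^2≡1, so the order is 2 < 3. No, the actual order is 2.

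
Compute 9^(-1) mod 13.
Since 13 is prime, by Fermat 9^(-1) ≡ 9^{11} ≡ 3 mod 13. Verify: 9 × 3 = 27 ≡ 1 mod 13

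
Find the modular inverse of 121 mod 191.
Since 191 is prime, by Fermat 121^(-1) ≡ 121^{189} ≡ 30 (mod 191). Verify: 121 × 30 = 3630 ≡ 1 (mod 191)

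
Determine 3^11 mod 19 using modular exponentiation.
By repeated squaring (mod 19): 3^{1}≡3, 3^{2}≡9, 3^{4}≡5, 3^{8}≡6. Then 3^{11} = 3^{8+2+1} ≡ 6 × 9 × 3 ≡ 10 (mod 19)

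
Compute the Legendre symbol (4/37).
(4/37) = 4^{18} mod 37 = 1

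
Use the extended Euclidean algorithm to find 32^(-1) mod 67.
Extended GCD: 32(-23) + 67(11) = 1. So 32^(-1) ≡ -23 ≡ 44 mod 67. Verify: 32 × 44 = 1408 ≡ 1 mod 67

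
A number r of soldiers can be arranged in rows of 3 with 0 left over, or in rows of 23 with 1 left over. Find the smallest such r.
M = 3 × 23 = 69. M₁ = 23, y₁ ≡ 2 mod 3. M₂ = 3, y₂ ≡ 8 mod 23. r = 0×23×2 + 1×3×8 ≡ 24 mod 69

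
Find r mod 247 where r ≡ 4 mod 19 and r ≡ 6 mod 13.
M = 19 × 13 = 247. M₁ = 13, y₁ ≡ 3 mod 19. M₂ = 19, y₂ ≡ 11 mod 13. r = 4×13×3 + 6×19×11 ≡ 175 mod 247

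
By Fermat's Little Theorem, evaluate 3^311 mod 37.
By Fermat: 3^{36} ≡ 1 mod 37. 311 ≡ 23 mod 36. So 3^{311} ≡ 3^{23} ≡ 21 mod 37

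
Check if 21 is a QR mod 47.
By Euler's criterion: 21^{23} ≡ 1 mod 47. Since this equals 1, 21 is a QR.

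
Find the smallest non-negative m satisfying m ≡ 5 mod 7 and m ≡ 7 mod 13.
M = 7 × 13 = 91. M₁ = 13, y₁ ≡ 6 mod 7. M₂ = 7, y₂ ≡ 2 mod 13. m = 5×13×6 + 7×7×2 ≡ 33 mod 91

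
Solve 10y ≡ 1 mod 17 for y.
Since 17 is prime, by Fermat 10^(-1) ≡ 10^{15} ≡ 12 mod 17. Verify: 10 × 12 = 120 ≡ 1 mod 17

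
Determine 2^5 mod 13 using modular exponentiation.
By repeated squaring (mod 13): 2^{1}≡2, 2^{2}≡4, 2^{4}≡3. Then 2^{5} = 2^{4+1} ≡ 3 × 2 ≡ 6 (mod 13)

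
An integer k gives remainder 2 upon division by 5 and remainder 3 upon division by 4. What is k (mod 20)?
M = 5 × 4 = 20. M₁ = 4, y₁ ≡ 4 (mod 5). M₂ = 5, y₂ ≡ 1 (mod 4). k = 2×4×4 + 3×5×1 ≡ 7 (mod 20)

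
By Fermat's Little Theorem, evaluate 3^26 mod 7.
By Fermat: 3^{6} ≡ 1 (mod 7). 26 = 4×6 + 2. So 3^{26} ≡ 3^{2} ≡ 2 (mod 7)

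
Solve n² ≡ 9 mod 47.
The square roots of 9 mod 47 are 3 and 44. Verify: 3² = 9 ≡ 9 mod 47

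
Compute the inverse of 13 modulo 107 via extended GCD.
Extended GCD: 13(33) + 107(-4) = 1. So 13^(-1) ≡ 33 (mod 107). Verify: 13 × 33 = 429 ≡ 1 (mod 107)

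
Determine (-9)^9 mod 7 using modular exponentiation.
Using Fermat: (-9)^{6} ≡ 1 (mod 7). 9 ≡ 3 (mod 6). So (-9)^{9} ≡ (-9)^{3} ≡ 6 (mod 7)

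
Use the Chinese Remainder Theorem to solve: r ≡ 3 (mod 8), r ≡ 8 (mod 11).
M = 8 × 11 = 88. M₁ = 11, y₁ ≡ 3 (mod 8). M₂ = 8, y₂ ≡ 7 (mod 11). r = 3×11×3 + 8×8×7 ≡ 19 (mod 88)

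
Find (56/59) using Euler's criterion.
(56/59) = 56^{29} mod 59 = -1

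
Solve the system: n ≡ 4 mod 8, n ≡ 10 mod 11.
M = 8 × 11 = 88. M₁ = 11, y₁ ≡ 3 mod 8. M₂ = 8, y₂ ≡ 7 mod 11. n = 4×11×3 + 10×8×7 ≡ 76 mod 88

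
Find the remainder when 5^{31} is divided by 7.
By Fermat: 5^{6} ≡ 1 (mod 7). 31 = 5×6 + 1. So 5^{31} ≡ 5^{1} ≡ 5 (mod 7)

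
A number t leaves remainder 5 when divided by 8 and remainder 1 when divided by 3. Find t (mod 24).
M = 8 × 3 = 24. M₁ = 3, y₁ ≡ 3 (mod 8). M₂ = 8, y₂ ≡ 2 (mod 3). t = 5×3×3 + 1×8×2 ≡ 13 (mod 24)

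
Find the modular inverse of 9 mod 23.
Since 23 is prime, by Fermat 9^(-1) ≡ 9^{21} ≡ 18 mod 23. Verify: 9 × 18 = 162 ≡ 1 mod 23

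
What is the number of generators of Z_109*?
Number of primitive roots mod 109 = φ(p-1) = φ(108) = 36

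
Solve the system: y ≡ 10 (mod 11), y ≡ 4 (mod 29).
M = 11 × 29 = 319. M₁ = 29, y₁ ≡ 8 (mod 11). M₂ = 11, y₂ ≡ 8 (mod 29). y = 10×29×8 + 4×11×8 ≡ 120 (mod 319)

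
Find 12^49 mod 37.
Using Fermat: 12^{36} ≡ 1 mod 37. 49 ≡ 13 mod 36. So 12^{49} ≡ 12^{13} ≡ 16 mod 37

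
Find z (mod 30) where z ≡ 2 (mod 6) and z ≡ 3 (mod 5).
M = 6 × 5 = 30. M₁ = 5, y₁ ≡ 5 (mod 6). M₂ = 6, y₂ ≡ 1 (mod 5). z = 2×5×5 + 3×6×1 ≡ 8 (mod 30)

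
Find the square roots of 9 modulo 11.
The square roots of 9 mod 11 are 3 and 8. Verify: 3² = 9 ≡ 9 mod 11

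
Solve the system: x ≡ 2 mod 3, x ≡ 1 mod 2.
M = 3 × 2 = 6. M₁ = 2, y₁ ≡ 2 mod 3. M₂ = 3, y₂ ≡ 1 mod 2. x = 2×2×2 + 1×3×1 ≡ 5 mod 6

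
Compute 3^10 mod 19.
By repeated squaring (mod 19): 3^{1}≡3, 3^{2}≡9, 3^{4}≡5, 3^{8}≡6. Then 3^{10} = 3^{8+2} ≡ 6 × 9 ≡ 16 (mod 19)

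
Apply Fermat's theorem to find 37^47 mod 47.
By Fermat: 37^{46} ≡ 1 mod 47. So 37^{47} = 37^{46} · 37^{1} ≡ 37^{1} ≡ 37 mod 47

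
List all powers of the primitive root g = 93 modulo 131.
93^1, 93^2, ..., 93^{130} mod 131: [93, 3, 17, 9, 51, 27, 22, 81, 66, 112, 67, 74, 70, 91, 79, 11, 106, 33, 56, 99, 37, 35, 111, 105, 71, 53, 82, 28, 115, 84, 83, 121, 118, 101, 92, 41, 14, 123, 42, 107, 126, 59, 116, 46, 86, 7, 127, 21, 119, 63, 95, 58, 23, 43, 69, 129, 76, 125, 97, 113, 29, 77, 87, 100, 130, 38, 128, 114, 122, 80, 104, 109, 50, 65, 19, 64, 57, 61, 40, 52, 120, 25, 98, 75, 32, 94, 96, 20, 26, 60, 78, 49, 103, 16, 47, 48, 10, 13, 30, 39, 90, 117, 8, 89, 24, 5, 72, 15, 85, 45, 124, 4, 110, 12, 68, 36, 73, 108, 88, 62, 2, 55, 6, 34, 18, 102, 54, 44, 31, 1]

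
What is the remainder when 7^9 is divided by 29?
By repeated squaring (mod 29): 7^{1}≡7, 7^{2}≡20, 7^{4}≡23, 7^{8}≡7. Then 7^{9} = 7^{8+1} ≡ 7 × 7 ≡ 20 (mod 29)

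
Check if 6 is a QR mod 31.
By Euler's criterion: 6^{15} ≡ 30 mod 31. Since this equals -1 (≡ 30), 6 is not a QR.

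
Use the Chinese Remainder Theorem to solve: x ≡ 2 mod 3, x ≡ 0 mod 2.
M = 3 × 2 = 6. M₁ = 2, y₁ ≡ 2 mod 3. M₂ = 3, y₂ ≡ 1 mod 2. x = 2×2×2 + 0×3×1 ≡ 2 mod 6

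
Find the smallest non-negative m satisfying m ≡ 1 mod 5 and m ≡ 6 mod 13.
M = 5 × 13 = 65. M₁ = 13, y₁ ≡ 2 mod 5. M₂ = 5, y₂ ≡ 8 mod 13. m = 1×13×2 + 6×5×8 ≡ 6 mod 65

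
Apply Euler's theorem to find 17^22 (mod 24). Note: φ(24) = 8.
By Euler: 17^{8} ≡ 1 (mod 24) since gcd(17, 24) = 1. 22 = 2×8 + 6. So 17^{22} ≡ 17^{6} ≡ 1 (mod 24)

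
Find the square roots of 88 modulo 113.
The square roots of 88 mod 113 are 38 and 75. Verify: 38² = 1444 ≡ 88 (mod 113)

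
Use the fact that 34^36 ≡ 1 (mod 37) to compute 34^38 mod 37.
By Fermat: 34^{36} ≡ 1 (mod 37). So 34^{38} = 34^{36} · 34^{2} ≡ 34^{2} ≡ 9 (mod 37)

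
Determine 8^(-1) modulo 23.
Since 23 is prime, by Fermat 8^(-1) ≡ 8^{21} ≡ 3 mod 23. Verify: 8 × 3 = 24 ≡ 1 mod 23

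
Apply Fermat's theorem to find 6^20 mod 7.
By Fermat: 6^{6} ≡ 1 mod 7. 20 = 3×6 + 2. So 6^{20} ≡ 6^{2} ≡ 1 mod 7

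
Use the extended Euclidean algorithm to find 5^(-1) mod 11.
Extended GCD: 5(-2) + 11(1) = 1. So 5^(-1) ≡ -2 ≡ 9 mod 11. Verify: 5 × 9 = 45 ≡ 1 mod 11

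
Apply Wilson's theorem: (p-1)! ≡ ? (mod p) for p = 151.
By Wilson's theorem, (150)! ≡ -1 ≡ 150 mod 151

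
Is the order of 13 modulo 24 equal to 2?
Powers of 13 mod 24: 13^1≡13, 13^2≡1. First k with 13^k≡1 is k=2. Yes, ord_24(13) = 2.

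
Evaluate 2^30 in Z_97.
By repeated squaring mod 97: 2^{1}≡2, 2^{2}≡4, 2^{4}≡16, 2^{8}≡62, 2^{16}≡61. Then 2^{30} = 2^{16+8+4+2} ≡ 61 × 62 × 16 × 4 ≡ 33 mod 97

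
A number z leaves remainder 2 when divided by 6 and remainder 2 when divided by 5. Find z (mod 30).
M = 6 × 5 = 30. M₁ = 5, y₁ ≡ 5 (mod 6). M₂ = 6, y₂ ≡ 1 (mod 5). z = 2×5×5 + 2×6×1 ≡ 2 (mod 30)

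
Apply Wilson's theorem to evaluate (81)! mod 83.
(82)! = (81)! × (82) ≡ -1 mod 83. So (81)! ≡ -1 × (82)^(-1) ≡ (-1)×(-1) = 1 mod 83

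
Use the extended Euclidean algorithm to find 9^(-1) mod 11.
Extended GCD: 9(5) + 11(-4) = 1. So 9^(-1) ≡ 5 (mod 11). Verify: 9 × 5 = 45 ≡ 1 (mod 11)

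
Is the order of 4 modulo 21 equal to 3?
Powers of 4 mod 21: 4^1≡4, 4^2≡16, 4^3≡1. First k with 4^k≡1 is k=3. Yes, ord_21(4) = 3.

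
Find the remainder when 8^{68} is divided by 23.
By Fermat: 8^{22} ≡ 1 mod 23. 68 = 3×22 + 2. So 8^{68} ≡ 8^{2} ≡ 18 mod 23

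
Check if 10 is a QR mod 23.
By Euler's criterion: 10^{11} ≡ 22 mod 23. Since this equals -1 (≡ 22), 10 is not a QR.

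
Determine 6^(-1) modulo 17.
Since 17 is prime, by Fermat 6^(-1) ≡ 6^{15} ≡ 3 (mod 17). Verify: 6 × 3 = 18 ≡ 1 (mod 17)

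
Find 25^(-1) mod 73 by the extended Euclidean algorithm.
Extended GCD: 25(-35) + 73(12) = 1. So 25^(-1) ≡ -35 ≡ 38 mod 73. Verify: 25 × 38 = 950 ≡ 1 mod 73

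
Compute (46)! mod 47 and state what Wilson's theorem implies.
(46)! mod 47 = 46. Since this equals -1 mod 47, Wilson confirms 47 is prime.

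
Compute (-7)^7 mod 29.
By repeated squaring mod 29: (-7)^{1}≡22, (-7)^{2}≡20, (-7)^{4}≡23. Then (-7)^{7} = (-7)^{4+2+1} ≡ 23 × 20 × 22 ≡ 28 mod 29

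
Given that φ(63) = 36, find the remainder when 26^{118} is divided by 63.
By Euler: 26^{36} ≡ 1 mod 63 since gcd(26, 63) = 1. 118 = 3×36 + 10. So 26^{118} ≡ 26^{10} ≡ 37 mod 63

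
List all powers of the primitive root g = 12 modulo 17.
12^1, 12^2, ..., 12^{16} mod 17: [12, 8, 11, 13, 3, 2, 7, 16, 5, 9, 6, 4, 14, 15, 10, 1]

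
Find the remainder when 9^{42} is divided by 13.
By Fermat: 9^{12} ≡ 1 mod 13. 42 = 3×12 + 6. So 9^{42} ≡ 9^{6} ≡ 1 mod 13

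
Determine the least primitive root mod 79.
g = 3. Powers: [3, 9, 27, 2, 6, 18, 54, 4, 12, ...] generates all 78 non-zero residues.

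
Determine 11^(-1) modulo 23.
Since 23 is prime, by Fermat 11^(-1) ≡ 11^{21} ≡ 21 mod 23. Verify: 11 × 21 = 231 ≡ 1 mod 23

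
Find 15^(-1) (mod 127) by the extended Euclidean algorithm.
Extended GCD: 15(17) + 127(-2) = 1. So 15^(-1) ≡ 17 (mod 127). Verify: 15 × 17 = 255 ≡ 1 (mod 127)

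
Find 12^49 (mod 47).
Using Fermat: 12^{46} ≡ 1 (mod 47). 49 ≡ 3 (mod 46). So 12^{49} ≡ 12^{3} ≡ 36 (mod 47)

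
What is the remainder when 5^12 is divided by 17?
By repeated squaring (mod 17): 5^{1}≡5, 5^{2}≡8, 5^{4}≡13, 5^{8}≡16. Then 5^{12} = 5^{8+4} ≡ 16 × 13 ≡ 4 (mod 17)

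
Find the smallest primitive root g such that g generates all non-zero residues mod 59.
g = 2. Powers: [2, 4, 8, 16, 32, 5, 10, 20, 40, 21, ...] generates all 58 non-zero residues.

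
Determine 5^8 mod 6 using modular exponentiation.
By repeated squaring mod 6: 5^{1}≡5, 5^{2}≡1, 5^{4}≡1, 5^{8}≡1. So 5^{8} ≡ 1 mod 6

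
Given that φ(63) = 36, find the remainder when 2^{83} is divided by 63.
By Euler: 2^{36} ≡ 1 (mod 63) since gcd(2, 63) = 1. 83 = 2×36 + 11. So 2^{83} ≡ 2^{11} ≡ 32 (mod 63)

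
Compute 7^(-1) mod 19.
Since 19 is prime, by Fermat 7^(-1) ≡ 7^{17} ≡ 11 mod 19. Verify: 7 × 11 = 77 ≡ 1 mod 19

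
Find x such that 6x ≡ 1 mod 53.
Since 53 is prime, by Fermat 6^(-1) ≡ 6^{51} ≡ 9 mod 53. Verify: 6 × 9 = 54 ≡ 1 mod 53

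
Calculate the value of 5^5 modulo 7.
By repeated squaring (mod 7): 5^{1}≡5, 5^{2}≡4, 5^{4}≡2. Then 5^{5} = 5^{4+1} ≡ 2 × 5 ≡ 3 (mod 7)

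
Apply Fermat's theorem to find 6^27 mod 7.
By Fermat: 6^{6} ≡ 1 mod 7. 27 = 4×6 + 3. So 6^{27} ≡ 6^{3} ≡ 6 mod 7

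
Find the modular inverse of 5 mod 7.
Since 7 is prime, by Fermat 5^(-1) ≡ 5^{5} ≡ 3 mod 7. Verify: 5 × 3 = 15 ≡ 1 mod 7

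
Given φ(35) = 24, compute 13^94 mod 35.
By Euler: 13^{24} ≡ 1 mod 35 since gcd(13, 35) = 1. 94 = 3×24 + 22. So 13^{94} ≡ 13^{22} ≡ 29 mod 35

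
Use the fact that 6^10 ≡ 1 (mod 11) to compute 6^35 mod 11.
By Fermat: 6^{10} ≡ 1 (mod 11). 35 = 3×10 + 5. So 6^{35} ≡ 6^{5} ≡ 10 (mod 11)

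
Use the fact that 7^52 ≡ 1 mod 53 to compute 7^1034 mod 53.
By Fermat: 7^{52} ≡ 1 mod 53. 1034 ≡ 46 mod 52. So 7^{1034} ≡ 7^{46} ≡ 24 mod 53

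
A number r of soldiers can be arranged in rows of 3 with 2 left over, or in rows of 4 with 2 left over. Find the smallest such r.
M = 3 × 4 = 12. M₁ = 4, y₁ ≡ 1 mod 3. M₂ = 3, y₂ ≡ 3 mod 4. r = 2×4×1 + 2×3×3 ≡ 2 mod 12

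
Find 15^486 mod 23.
Using Fermat: 15^{22} ≡ 1 mod 23. 486 ≡ 2 mod 22. So 15^{486} ≡ 15^{2} ≡ 18 mod 23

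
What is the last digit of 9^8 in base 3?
By repeated squaring mod 3: 9^{1}≡0, 9^{2}≡0, 9^{4}≡0, 9^{8}≡0. So 9^{8} ≡ 0 mod 3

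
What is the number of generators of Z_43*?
Number of primitive roots mod 43 = φ(p-1) = φ(42) = 12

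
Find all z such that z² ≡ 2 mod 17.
The square roots of 2 mod 17 are 6 and 11. Verify: 6² = 36 ≡ 2 mod 17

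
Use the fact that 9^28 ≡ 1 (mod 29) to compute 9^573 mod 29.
By Fermat: 9^{28} ≡ 1 (mod 29). 573 ≡ 13 (mod 28). So 9^{573} ≡ 9^{13} ≡ 13 (mod 29)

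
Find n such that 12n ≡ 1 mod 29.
Since 29 is prime, by Fermat 12^(-1) ≡ 12^{27} ≡ 17 mod 29. Verify: 12 × 17 = 204 ≡ 1 mod 29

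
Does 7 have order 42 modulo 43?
7^{6} ≡ 1 mod 43 and 6 < 42, so ord_43(7) = 6 ≠ 42 and 7 is not a primitive root.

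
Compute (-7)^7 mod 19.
By repeated squaring (mod 19): (-7)^{1}≡12, (-7)^{2}≡11, (-7)^{4}≡7. Then (-7)^{7} = (-7)^{4+2+1} ≡ 7 × 11 × 12 ≡ 12 (mod 19)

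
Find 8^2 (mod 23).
8^{2} = 64 ≡ 18 (mod 23)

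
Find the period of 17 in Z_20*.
Powers of 17 mod 20: 17^1≡17, 17^2≡9, 17^3≡13, 17^4≡1. Order = 4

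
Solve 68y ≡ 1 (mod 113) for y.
Since 113 is prime, by Fermat 68^(-1) ≡ 68^{111} ≡ 5 (mod 113). Verify: 68 × 5 = 340 ≡ 1 (mod 113)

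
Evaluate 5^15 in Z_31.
By repeated squaring mod 31: 5^{1}≡5, 5^{2}≡25, 5^{4}≡5, 5^{8}≡25. Then 5^{15} = 5^{8+4+2+1} ≡ 25 × 5 × 25 × 5 ≡ 1 mod 31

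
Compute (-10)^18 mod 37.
By repeated squaring (mod 37): (-10)^{1}≡27, (-10)^{2}≡26, (-10)^{4}≡10, (-10)^{8}≡26, (-10)^{16}≡10. Then (-10)^{18} = (-10)^{16+2} ≡ 10 × 26 ≡ 1 (mod 37)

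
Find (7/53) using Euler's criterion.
(7/53) = 7^{26} mod 53 = 1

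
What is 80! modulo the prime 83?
(82)! = (80)! × (81) × (82) ≡ -1 mod 83. So (80)! ≡ -1 × [(82)(81)]^(-1) ≡ 41 mod 83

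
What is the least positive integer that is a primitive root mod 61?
g = 2. For each prime q|60: 2^{30}≡60, 2^{20}≡47, 2^{12}≡9, none ≡ 1, so ord_61(2) = 60 and 2 is a primitive root.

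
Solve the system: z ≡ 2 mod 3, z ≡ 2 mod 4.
M = 3 × 4 = 12. M₁ = 4, y₁ ≡ 1 mod 3. M₂ = 3, y₂ ≡ 3 mod 4. z = 2×4×1 + 2×3×3 ≡ 2 mod 12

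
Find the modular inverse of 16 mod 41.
Since 41 is prime, by Fermat 16^(-1) ≡ 16^{39} ≡ 18 (mod 41). Verify: 16 × 18 = 288 ≡ 1 (mod 41)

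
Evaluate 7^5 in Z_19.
By repeated squaring (mod 19): 7^{1}≡7, 7^{2}≡11, 7^{4}≡7. Then 7^{5} = 7^{4+1} ≡ 7 × 7 ≡ 11 (mod 19)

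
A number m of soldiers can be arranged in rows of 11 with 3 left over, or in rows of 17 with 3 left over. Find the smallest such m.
M = 11 × 17 = 187. M₁ = 17, y₁ ≡ 2 mod 11. M₂ = 11, y₂ ≡ 14 mod 17. m = 3×17×2 + 3×11×14 ≡ 3 mod 187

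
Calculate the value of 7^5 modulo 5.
Using Fermat: 7^{4} ≡ 1 mod 5. 5 ≡ 1 mod 4. So 7^{5} ≡ 7^{1} ≡ 2 mod 5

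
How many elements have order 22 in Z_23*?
There are φ(23-1) = φ(22) = 10 primitive roots modulo 23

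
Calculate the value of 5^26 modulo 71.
By repeated squaring mod 71: 5^{1}≡5, 5^{2}≡25, 5^{4}≡57, 5^{8}≡54, 5^{16}≡5. Then 5^{26} = 5^{16+8+2} ≡ 5 × 54 × 25 ≡ 5 mod 71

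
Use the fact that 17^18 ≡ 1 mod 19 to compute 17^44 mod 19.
By Fermat: 17^{18} ≡ 1 mod 19. 44 = 2×18 + 8. So 17^{44} ≡ 17^{8} ≡ 9 mod 19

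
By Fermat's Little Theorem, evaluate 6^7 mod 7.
By Fermat: 6^{6} ≡ 1 mod 7. So 6^{7} = 6^{6} · 6^{1} ≡ 6^{1} ≡ 6 mod 7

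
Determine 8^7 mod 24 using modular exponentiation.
By repeated squaring (mod 24): 8^{1}≡8, 8^{2}≡16, 8^{4}≡16. Then 8^{7} = 8^{4+2+1} ≡ 16 × 16 × 8 ≡ 8 (mod 24)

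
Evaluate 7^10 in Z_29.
By repeated squaring (mod 29): 7^{1}≡7, 7^{2}≡20, 7^{4}≡23, 7^{8}≡7. Then 7^{10} = 7^{8+2} ≡ 7 × 20 ≡ 24 (mod 29)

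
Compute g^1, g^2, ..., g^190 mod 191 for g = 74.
74^1, 74^2, ..., 74^{190} mod 191: [74, 128, 113, 149, 139, 163, 29, 45, 83, 30, 119, 20, 143, 77, 159, 115, 106, 13, 7, 136, 132, 27, 88, 18, 186, 12, 124, 8, 19, 69, 140, 46, 157, 158, 41, 169, 91, 49, 188, 160, 189, 43, 126, 156, 84, 104, 56, 133, 101, 25, 131, 144, 151, 96, 37, 64, 152, 170, 165, 177, 110, 118, 137, 15, 155, 10, 167, 134, 175, 153, 53, 102, 99, 68, 66, 109, 44, 9, 93, 6, 62, 4, 105, 130, 70, 23, 174, 79, 116, 180, 141, 120, 94, 80, 190, 117, 63, 78, 42, 52, 28, 162, 146, 108, 161, 72, 171, 48, 114, 32, 76, 85, 178, 184, 55, 59, 164, 103, 173, 5, 179, 67, 183, 172, 122, 51, 145, 34, 33, 150, 22, 100, 142, 3, 31, 2, 148, 65, 35, 107, 87, 135, 58, 90, 166, 60, 47, 40, 95, 154, 127, 39, 21, 26, 14, 81, 73, 54, 176, 36, 181, 24, 57, 16, 38, 138, 89, 92, 123, 125, 82, 147, 182, 98, 185, 129, 187, 86, 61, 121, 168, 17, 112, 75, 11, 50, 71, 97, 111, 1]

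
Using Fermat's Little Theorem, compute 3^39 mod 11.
By Fermat: 3^{10} ≡ 1 mod 11. 39 = 3×10 + 9. So 3^{39} ≡ 3^{9} ≡ 4 mod 11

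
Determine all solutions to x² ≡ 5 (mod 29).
The square roots of 5 mod 29 are 18 and 11. Verify: 18² = 324 ≡ 5 (mod 29)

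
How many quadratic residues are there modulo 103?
Exactly half the non-zero residues mod a prime are QRs: (103-1)/2 = 51.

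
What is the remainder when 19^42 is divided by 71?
By repeated squaring (mod 71): 19^{1}≡19, 19^{2}≡6, 19^{4}≡36, 19^{8}≡18, 19^{16}≡40, 19^{32}≡38. Then 19^{42} = 19^{32+8+2} ≡ 38 × 18 × 6 ≡ 57 (mod 71)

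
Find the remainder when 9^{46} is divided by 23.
By Fermat: 9^{22} ≡ 1 mod 23. 46 = 2×22 + 2. So 9^{46} ≡ 9^{2} ≡ 12 mod 23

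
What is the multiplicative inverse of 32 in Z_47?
Since 47 is prime, by Fermat 32^(-1) ≡ 32^{45} ≡ 25 mod 47. Verify: 32 × 25 = 800 ≡ 1 mod 47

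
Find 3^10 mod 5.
Using Fermat: 3^{4} ≡ 1 mod 5. 10 ≡ 2 mod 4. So 3^{10} ≡ 3^{2} ≡ 4 mod 5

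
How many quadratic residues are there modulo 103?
Exactly half the non-zero residues mod a prime are QRs: (103-1)/2 = 51.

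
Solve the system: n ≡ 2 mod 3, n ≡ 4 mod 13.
M = 3 × 13 = 39. M₁ = 13, y₁ ≡ 1 mod 3. M₂ = 3, y₂ ≡ 9 mod 13. n = 2×13×1 + 4×3×9 ≡ 17 mod 39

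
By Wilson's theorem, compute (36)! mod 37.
By Wilson's theorem, (36)! ≡ -1 ≡ 36 mod 37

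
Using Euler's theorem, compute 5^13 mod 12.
By Euler: 5^{4} ≡ 1 mod 12 since gcd(5, 12) = 1. 13 = 3×4 + 1. So 5^{13} ≡ 5^{1} ≡ 5 mod 12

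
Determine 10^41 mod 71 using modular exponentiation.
By repeated squaring (mod 71): 10^{1}≡10, 10^{2}≡29, 10^{4}≡60, 10^{8}≡50, 10^{16}≡15, 10^{32}≡12. Then 10^{41} = 10^{32+8+1} ≡ 12 × 50 × 10 ≡ 36 (mod 71)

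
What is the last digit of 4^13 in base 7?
Using Fermat: 4^{6} ≡ 1 (mod 7). 13 ≡ 1 (mod 6). So 4^{13} ≡ 4^{1} ≡ 4 (mod 7)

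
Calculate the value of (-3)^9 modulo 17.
By repeated squaring (mod 17): (-3)^{1}≡14, (-3)^{2}≡9, (-3)^{4}≡13, (-3)^{8}≡16. Then (-3)^{9} = (-3)^{8+1} ≡ 16 × 14 ≡ 3 (mod 17)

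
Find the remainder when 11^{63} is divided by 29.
By Fermat: 11^{28} ≡ 1 (mod 29). 63 = 2×28 + 7. So 11^{63} ≡ 11^{7} ≡ 12 (mod 29)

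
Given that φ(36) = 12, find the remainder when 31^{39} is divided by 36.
By Euler: 31^{12} ≡ 1 mod 36 since gcd(31, 36) = 1. 39 = 3×12 + 3. So 31^{39} ≡ 31^{3} ≡ 19 mod 36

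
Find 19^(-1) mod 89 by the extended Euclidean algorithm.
Extended GCD: 19(-14) + 89(3) = 1. So 19^(-1) ≡ -14 ≡ 75 mod 89. Verify: 19 × 75 = 1425 ≡ 1 mod 89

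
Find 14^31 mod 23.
Using Fermat: 14^{22} ≡ 1 mod 23. 31 ≡ 9 mod 22. So 14^{31} ≡ 14^{9} ≡ 21 mod 23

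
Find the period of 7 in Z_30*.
Powers of 7 mod 30: 7^1≡7, 7^2≡19, 7^3≡13, 7^4≡1. ord_30(7) = 4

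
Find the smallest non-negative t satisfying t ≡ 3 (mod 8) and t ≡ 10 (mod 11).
M = 8 × 11 = 88. M₁ = 11, y₁ ≡ 3 (mod 8). M₂ = 8, y₂ ≡ 7 (mod 11). t = 3×11×3 + 10×8×7 ≡ 43 (mod 88)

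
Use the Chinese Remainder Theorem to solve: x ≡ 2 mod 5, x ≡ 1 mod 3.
M = 5 × 3 = 15. M₁ = 3, y₁ ≡ 2 mod 5. M₂ = 5, y₂ ≡ 2 mod 3. x = 2×3×2 + 1×5×2 ≡ 7 mod 15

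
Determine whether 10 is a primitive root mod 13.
10^{6} ≡ 1 mod 13 and 6 < 12, so ord_13(10) = 6 ≠ 12 and 10 is not a primitive root.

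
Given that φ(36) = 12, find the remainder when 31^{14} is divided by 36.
By Euler: 31^{12} ≡ 1 (mod 36) since gcd(31, 36) = 1. 14 = 1×12 + 2. So 31^{14} ≡ 31^{2} ≡ 25 (mod 36)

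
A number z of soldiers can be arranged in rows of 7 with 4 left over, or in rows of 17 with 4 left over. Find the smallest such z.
M = 7 × 17 = 119. M₁ = 17, y₁ ≡ 5 mod 7. M₂ = 7, y₂ ≡ 5 mod 17. z = 4×17×5 + 4×7×5 ≡ 4 mod 119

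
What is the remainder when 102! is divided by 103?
By Wilson's theorem, (102)! ≡ -1 ≡ 102 mod 103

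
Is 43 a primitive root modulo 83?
ord_83(43) divides 82. For each prime q|82: 43^{41}≡82, 43^{2}≡23, none ≡ 1. So 43 has order 82 and is a primitive root mod 83.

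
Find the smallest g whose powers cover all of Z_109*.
g = 6. For each prime q|108: 6^{54}≡108, 6^{36}≡63, none ≡ 1, so ord_109(6) = 108 and 6 is a primitive root.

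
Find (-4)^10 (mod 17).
By repeated squaring (mod 17): (-4)^{1}≡13, (-4)^{2}≡16, (-4)^{4}≡1, (-4)^{8}≡1. Then (-4)^{10} = (-4)^{8+2} ≡ 1 × 16 ≡ 16 (mod 17)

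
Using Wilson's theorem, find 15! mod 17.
(16)! = (15)! × (16) ≡ -1 (mod 17). So (15)! ≡ -1 × (16)^(-1) ≡ (-1)×(-1) = 1 (mod 17)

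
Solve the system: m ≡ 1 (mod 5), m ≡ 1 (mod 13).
M = 5 × 13 = 65. M₁ = 13, y₁ ≡ 2 (mod 5). M₂ = 5, y₂ ≡ 8 (mod 13). m = 1×13×2 + 1×5×8 ≡ 1 (mod 65)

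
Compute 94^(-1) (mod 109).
Since 109 is prime, by Fermat 94^(-1) ≡ 94^{107} ≡ 29 (mod 109). Verify: 94 × 29 = 2726 ≡ 1 (mod 109)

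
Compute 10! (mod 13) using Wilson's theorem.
(12)! = (10)! × (11) × (12) ≡ -1 (mod 13). So (10)! ≡ -1 × [(12)(11)]^(-1) ≡ 6 (mod 13)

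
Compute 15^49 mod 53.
By repeated squaring mod 53: 15^{1}≡15, 15^{2}≡13, 15^{4}≡10, 15^{8}≡47, 15^{16}≡36, 15^{32}≡24. Then 15^{49} = 15^{32+16+1} ≡ 24 × 36 × 15 ≡ 28 mod 53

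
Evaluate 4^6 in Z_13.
By repeated squaring (mod 13): 4^{1}≡4, 4^{2}≡3, 4^{4}≡9. Then 4^{6} = 4^{4+2} ≡ 9 × 3 ≡ 1 (mod 13)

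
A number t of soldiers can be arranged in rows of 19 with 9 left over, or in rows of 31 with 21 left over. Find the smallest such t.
M = 19 × 31 = 589. M₁ = 31, y₁ ≡ 8 mod 19. M₂ = 19, y₂ ≡ 18 mod 31. t = 9×31×8 + 21×19×18 ≡ 579 mod 589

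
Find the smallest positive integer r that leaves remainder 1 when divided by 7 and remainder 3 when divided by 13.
M = 7 × 13 = 91. M₁ = 13, y₁ ≡ 6 (mod 7). M₂ = 7, y₂ ≡ 2 (mod 13). r = 1×13×6 + 3×7×2 ≡ 29 (mod 91)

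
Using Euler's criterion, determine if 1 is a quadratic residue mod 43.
By Euler's criterion: 1^{21} ≡ 1 mod 43. Since this equals 1, 1 is a QR.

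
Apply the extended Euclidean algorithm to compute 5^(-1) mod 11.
Extended GCD: 5(-2) + 11(1) = 1. So 5^(-1) ≡ -2 ≡ 9 mod 11. Verify: 5 × 9 = 45 ≡ 1 mod 11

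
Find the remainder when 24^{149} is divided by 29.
By Fermat: 24^{28} ≡ 1 mod 29. 149 = 5×28 + 9. So 24^{149} ≡ 24^{9} ≡ 25 mod 29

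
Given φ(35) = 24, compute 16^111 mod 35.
By Euler: 16^{24} ≡ 1 (mod 35) since gcd(16, 35) = 1. 111 = 4×24 + 15. So 16^{111} ≡ 16^{15} ≡ 1 (mod 35)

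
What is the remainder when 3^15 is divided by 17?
By repeated squaring mod 17: 3^{1}≡3, 3^{2}≡9, 3^{4}≡13, 3^{8}≡16. Then 3^{15} = 3^{8+4+2+1} ≡ 16 × 13 × 9 × 3 ≡ 6 mod 17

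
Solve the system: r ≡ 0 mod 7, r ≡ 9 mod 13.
M = 7 × 13 = 91. M₁ = 13, y₁ ≡ 6 mod 7. M₂ = 7, y₂ ≡ 2 mod 13. r = 0×13×6 + 9×7×2 ≡ 35 mod 91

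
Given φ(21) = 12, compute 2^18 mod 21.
By Euler: 2^{12} ≡ 1 (mod 21) since gcd(2, 21) = 1. 18 = 1×12 + 6. So 2^{18} ≡ 2^{6} ≡ 1 (mod 21)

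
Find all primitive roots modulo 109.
There are φ(108) = 36 primitive roots mod 109: {6, 10, 11, 13, 14, 18, 24, 30, 37, 39, 40, 42, 44, 47, 50, 51, 52, 53, 56, 57, 58, 59, 62, 65, 67, 69, 70, 72, 79, 85, 91, 95, 96, 98, 99, 103}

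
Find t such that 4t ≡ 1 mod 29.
Since 29 is prime, by Fermat 4^(-1) ≡ 4^{27} ≡ 22 mod 29. Verify: 4 × 22 = 88 ≡ 1 mod 29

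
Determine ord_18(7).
Powers of 7 mod 18: 7^1≡7, 7^2≡13, 7^3≡1. ord_18(7) = 3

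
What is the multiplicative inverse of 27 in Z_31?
Since 31 is prime, by Fermat 27^(-1) ≡ 27^{29} ≡ 23 (mod 31). Verify: 27 × 23 = 621 ≡ 1 (mod 31)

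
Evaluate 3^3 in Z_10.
3^{3} = 27 ≡ 7 (mod 10)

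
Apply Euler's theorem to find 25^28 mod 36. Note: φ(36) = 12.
By Euler: 25^{12} ≡ 1 mod 36 since gcd(25, 36) = 1. 28 = 2×12 + 4. So 25^{28} ≡ 25^{4} ≡ 25 mod 36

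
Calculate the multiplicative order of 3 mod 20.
Powers of 3 mod 20: 3^1≡3, 3^2≡9, 3^3≡7, 3^4≡1. ord_20(3) = 4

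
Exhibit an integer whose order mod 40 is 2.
31 has order 2 mod 40 since 31^{2} ≡ 1 (mod 40) and no smaller power works.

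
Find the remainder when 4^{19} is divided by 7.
By Fermat: 4^{6} ≡ 1 (mod 7). 19 = 3×6 + 1. So 4^{19} ≡ 4^{1} ≡ 4 (mod 7)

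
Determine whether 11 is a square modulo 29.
By Euler's criterion: 11^{14} ≡ 28 mod 29. Since this equals -1 (≡ 28), 11 is not a QR.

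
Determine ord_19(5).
Powers of 5 mod 19: 5^1≡5, 5^2≡6, 5^3≡11, 5^4≡17, 5^5≡9, 5^6≡7, 5^7≡16, 5^8≡4, 5^9≡1. So the order of 5 is 9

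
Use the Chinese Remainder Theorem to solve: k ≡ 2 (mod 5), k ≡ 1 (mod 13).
M = 5 × 13 = 65. M₁ = 13, y₁ ≡ 2 (mod 5). M₂ = 5, y₂ ≡ 8 (mod 13). k = 2×13×2 + 1×5×8 ≡ 27 (mod 65)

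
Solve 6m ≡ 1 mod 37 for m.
Since 37 is prime, by Fermat 6^(-1) ≡ 6^{35} ≡ 31 mod 37. Verify: 6 × 31 = 186 ≡ 1 mod 37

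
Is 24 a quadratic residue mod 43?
By Euler's criterion: 24^{21} ≡ 1 (mod 43). Since this equals 1, 24 is a QR.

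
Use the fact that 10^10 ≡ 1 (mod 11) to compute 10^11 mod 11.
By Fermat: 10^{10} ≡ 1 (mod 11). So 10^{11} = 10^{10} · 10^{1} ≡ 10^{1} ≡ 10 (mod 11)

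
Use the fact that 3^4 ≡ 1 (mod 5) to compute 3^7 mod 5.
By Fermat: 3^{4} ≡ 1 (mod 5). So 3^{7} = 3^{4} · 3^{3} ≡ 3^{3} ≡ 2 (mod 5)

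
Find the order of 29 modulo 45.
Powers of 29 mod 45: 29^1≡29, 29^2≡31, 29^3≡44, 29^4≡16, 29^5≡14, 29^6≡1. ord_45(29) = 6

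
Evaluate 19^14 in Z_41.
By repeated squaring (mod 41): 19^{1}≡19, 19^{2}≡33, 19^{4}≡23, 19^{8}≡37. Then 19^{14} = 19^{8+4+2} ≡ 37 × 23 × 33 ≡ 39 (mod 41)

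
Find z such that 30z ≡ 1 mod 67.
Since 67 is prime, by Fermat 30^(-1) ≡ 30^{65} ≡ 38 mod 67. Verify: 30 × 38 = 1140 ≡ 1 mod 67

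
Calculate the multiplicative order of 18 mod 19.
Powers of 18 mod 19: 18^1≡18, 18^2≡1. ord_19(18) = 2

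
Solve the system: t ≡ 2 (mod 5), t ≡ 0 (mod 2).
M = 5 × 2 = 10. M₁ = 2, y₁ ≡ 3 (mod 5). M₂ = 5, y₂ ≡ 1 (mod 2). t = 2×2×3 + 0×5×1 ≡ 2 (mod 10)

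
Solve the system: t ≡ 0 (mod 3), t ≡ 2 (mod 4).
M = 3 × 4 = 12. M₁ = 4, y₁ ≡ 1 (mod 3). M₂ = 3, y₂ ≡ 3 (mod 4). t = 0×4×1 + 2×3×3 ≡ 6 (mod 12)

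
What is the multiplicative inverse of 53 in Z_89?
Since 89 is prime, by Fermat 53^(-1) ≡ 53^{87} ≡ 42 mod 89. Verify: 53 × 42 = 2226 ≡ 1 mod 89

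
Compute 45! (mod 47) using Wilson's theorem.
(46)! = (45)! × (46) ≡ -1 (mod 47). So (45)! ≡ -1 × (46)^(-1) ≡ (-1)×(-1) = 1 (mod 47)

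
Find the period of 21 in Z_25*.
Powers of 21 mod 25: 21^1≡21, 21^2≡16, 21^3≡11, 21^4≡6, 21^5≡1. ord_25(21) = 5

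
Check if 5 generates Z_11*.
5^{5} ≡ 1 (mod 11) and 5 < 10, so ord_11(5) = 5 ≠ 10 and 5 is not a primitive root.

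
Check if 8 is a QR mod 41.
By Euler's criterion: 8^{20} ≡ 1 (mod 41). Since this equals 1, 8 is a QR.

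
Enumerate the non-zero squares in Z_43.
Squares in Z_43*: {1, 4, 6, 9, 10, 11, 13, 14, 15, 16, 17, 21, 23, 24, 25, 31, 35, 36, 38, 40, 41}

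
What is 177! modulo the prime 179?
(178)! = (177)! × (178) ≡ -1 mod 179. So (177)! ≡ -1 × (178)^(-1) ≡ (-1)×(-1) = 1 mod 179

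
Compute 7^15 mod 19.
By repeated squaring (mod 19): 7^{1}≡7, 7^{2}≡11, 7^{4}≡7, 7^{8}≡11. Then 7^{15} = 7^{8+4+2+1} ≡ 11 × 7 × 11 × 7 ≡ 1 (mod 19)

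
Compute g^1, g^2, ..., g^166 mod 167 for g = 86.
86^1, 86^2, ..., 86^{166} mod 167: [86, 48, 120, 133, 82, 38, 95, 154, 51, 44, 110, 108, 103, 7, 101, 2, 5, 96, 73, 99, 164, 76, 23, 141, 102, 88, 53, 49, 39, 14, 35, 4, 10, 25, 146, 31, 161, 152, 46, 115, 37, 9, 106, 98, 78, 28, 70, 8, 20, 50, 125, 62, 155, 137, 92, 63, 74, 18, 45, 29, 156, 56, 140, 16, 40, 100, 83, 124, 143, 107, 17, 126, 148, 36, 90, 58, 145, 112, 113, 32, 80, 33, 166, 81, 119, 47, 34, 85, 129, 72, 13, 116, 123, 57, 59, 64, 160, 66, 165, 162, 71, 94, 68, 3, 91, 144, 26, 65, 79, 114, 118, 128, 153, 132, 163, 157, 142, 21, 136, 6, 15, 121, 52, 130, 158, 61, 69, 89, 139, 97, 159, 147, 117, 42, 105, 12, 30, 75, 104, 93, 149, 122, 138, 11, 111, 27, 151, 127, 67, 84, 43, 24, 60, 150, 41, 19, 131, 77, 109, 22, 55, 54, 135, 87, 134, 1]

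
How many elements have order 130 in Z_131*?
A prime p has φ(p-1) primitive roots; here φ(130) = 48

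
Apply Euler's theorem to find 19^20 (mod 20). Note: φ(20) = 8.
By Euler: 19^{8} ≡ 1 (mod 20) since gcd(19, 20) = 1. 20 = 2×8 + 4. So 19^{20} ≡ 19^{4} ≡ 1 (mod 20)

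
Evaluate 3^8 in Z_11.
By repeated squaring mod 11: 3^{1}≡3, 3^{2}≡9, 3^{4}≡4, 3^{8}≡5. So 3^{8} ≡ 5 mod 11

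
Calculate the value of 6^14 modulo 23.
By repeated squaring (mod 23): 6^{1}≡6, 6^{2}≡13, 6^{4}≡8, 6^{8}≡18. Then 6^{14} = 6^{8+4+2} ≡ 18 × 8 × 13 ≡ 9 (mod 23)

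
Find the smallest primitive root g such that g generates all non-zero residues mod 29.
g = 2. For each prime q|28: 2^{14}≡28, 2^{4}≡16, none ≡ 1, so ord_29(2) = 28 and 2 is a primitive root.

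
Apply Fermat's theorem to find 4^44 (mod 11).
By Fermat: 4^{10} ≡ 1 (mod 11). 44 = 4×10 + 4. So 4^{44} ≡ 4^{4} ≡ 3 (mod 11)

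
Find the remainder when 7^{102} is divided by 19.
By Fermat: 7^{18} ≡ 1 mod 19. 102 = 5×18 + 12. So 7^{102} ≡ 7^{12} ≡ 1 mod 19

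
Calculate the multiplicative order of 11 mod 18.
Powers of 11 mod 18: 11^1≡11, 11^2≡13, 11^3≡17, 11^4≡7, 11^5≡5, 11^6≡1. Order = 6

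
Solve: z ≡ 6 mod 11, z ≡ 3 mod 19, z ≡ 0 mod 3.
M = 11 × 19 × 3 = 627. M₁ = 57, y₁ ≡ 6 mod 11. M₂ = 33, y₂ ≡ 15 mod 19. M₃ = 209, y₃ ≡ 2 mod 3. z = 6×57×6 + 3×33×15 + 0×209×2 ≡ 402 mod 627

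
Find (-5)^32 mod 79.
By repeated squaring mod 79: (-5)^{1}≡74, (-5)^{2}≡25, (-5)^{4}≡72, (-5)^{8}≡49, (-5)^{16}≡31, (-5)^{32}≡13. So (-5)^{32} ≡ 13 mod 79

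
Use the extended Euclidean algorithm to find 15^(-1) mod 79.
Extended GCD: 15(-21) + 79(4) = 1. So 15^(-1) ≡ -21 ≡ 58 (mod 79). Verify: 15 × 58 = 870 ≡ 1 (mod 79)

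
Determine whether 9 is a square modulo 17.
By Euler's criterion: 9^{8} ≡ 1 (mod 17). Since this equals 1, 9 is a QR.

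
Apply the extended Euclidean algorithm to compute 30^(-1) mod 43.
Extended GCD: 30(-10) + 43(7) = 1. So 30^(-1) ≡ -10 ≡ 33 mod 43. Verify: 30 × 33 = 990 ≡ 1 mod 43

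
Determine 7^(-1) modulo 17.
Since 17 is prime, by Fermat 7^(-1) ≡ 7^{15} ≡ 5 (mod 17). Verify: 7 × 5 = 35 ≡ 1 (mod 17)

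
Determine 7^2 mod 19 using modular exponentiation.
7^{2} = 49 ≡ 11 (mod 19)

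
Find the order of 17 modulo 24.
Powers of 17 mod 24: 17^1≡17, 17^2≡1. So the order of 17 is 2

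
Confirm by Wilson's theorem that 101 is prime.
(100)! mod 101 = 100. Since this equals -1 mod 101, Wilson confirms 101 is prime.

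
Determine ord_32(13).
Powers of 13 mod 32: 13^1≡13, 13^2≡9, 13^3≡21, 13^4≡17, 13^5≡29, 13^6≡25, 13^7≡5, 13^8≡1. ord_32(13) = 8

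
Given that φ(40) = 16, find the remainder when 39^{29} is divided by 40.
By Euler: 39^{16} ≡ 1 mod 40 since gcd(39, 40) = 1. 29 = 1×16 + 13. So 39^{29} ≡ 39^{13} ≡ 39 mod 40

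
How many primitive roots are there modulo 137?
There are φ(137-1) = φ(136) = 64 primitive roots modulo 137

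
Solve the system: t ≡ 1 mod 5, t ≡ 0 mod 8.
M = 5 × 8 = 40. M₁ = 8, y₁ ≡ 2 mod 5. M₂ = 5, y₂ ≡ 5 mod 8. t = 1×8×2 + 0×5×5 ≡ 16 mod 40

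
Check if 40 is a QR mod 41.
By Euler's criterion: 40^{20} ≡ 1 mod 41. Since this equals 1, 40 is a QR.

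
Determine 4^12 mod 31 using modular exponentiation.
By repeated squaring mod 31: 4^{1}≡4, 4^{2}≡16, 4^{4}≡8, 4^{8}≡2. Then 4^{12} = 4^{8+4} ≡ 2 × 8 ≡ 16 mod 31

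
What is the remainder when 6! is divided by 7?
By Wilson's theorem, (6)! ≡ -1 ≡ 6 (mod 7)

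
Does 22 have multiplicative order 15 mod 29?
Powers of 22 mod 29: 22^1≡22, 22^2≡20, 22^3≡5, 22^4≡23, 22^5≡13, 22^6≡25, 22^7≡28, 22^8≡7, 22^9≡9, 22^10≡24, 22^11≡6, 22^12≡16, 22^13≡4, 22^14≡1. Already 22^14≡1, so the order is 14 < 15. No, the actual order is 14.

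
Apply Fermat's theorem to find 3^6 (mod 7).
By Fermat's Little Theorem, 3^{6} ≡ 1 (mod 7) since 7 is prime and gcd(3, 7) = 1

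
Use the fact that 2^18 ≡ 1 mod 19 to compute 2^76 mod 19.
By Fermat: 2^{18} ≡ 1 mod 19. 76 = 4×18 + 4. So 2^{76} ≡ 2^{4} ≡ 16 mod 19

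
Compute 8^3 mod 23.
8^{3} = 512 ≡ 6 mod 23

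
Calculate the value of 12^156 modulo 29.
Using Fermat: 12^{28} ≡ 1 (mod 29). 156 ≡ 16 (mod 28). So 12^{156} ≡ 12^{16} ≡ 1 (mod 29)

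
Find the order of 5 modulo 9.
Powers of 5 mod 9: 5^1≡5, 5^2≡7, 5^3≡8, 5^4≡4, 5^5≡2, 5^6≡1. So the order of 5 is 6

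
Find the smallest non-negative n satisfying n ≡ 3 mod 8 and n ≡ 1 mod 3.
M = 8 × 3 = 24. M₁ = 3, y₁ ≡ 3 mod 8. M₂ = 8, y₂ ≡ 2 mod 3. n = 3×3×3 + 1×8×2 ≡ 19 mod 24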